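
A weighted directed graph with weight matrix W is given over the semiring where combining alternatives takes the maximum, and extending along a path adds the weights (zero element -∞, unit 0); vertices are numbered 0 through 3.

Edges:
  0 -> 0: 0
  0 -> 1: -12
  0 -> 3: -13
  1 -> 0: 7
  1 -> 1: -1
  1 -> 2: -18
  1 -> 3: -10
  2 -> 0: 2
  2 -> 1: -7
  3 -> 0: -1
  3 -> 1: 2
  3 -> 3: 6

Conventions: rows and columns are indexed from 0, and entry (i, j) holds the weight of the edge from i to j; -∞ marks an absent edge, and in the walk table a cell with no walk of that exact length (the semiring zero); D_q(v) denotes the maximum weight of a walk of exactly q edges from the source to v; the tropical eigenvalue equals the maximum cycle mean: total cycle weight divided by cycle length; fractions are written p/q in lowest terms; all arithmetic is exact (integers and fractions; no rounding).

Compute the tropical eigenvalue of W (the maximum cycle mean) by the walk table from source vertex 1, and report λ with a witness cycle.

q=0: [-∞, 0, -∞, -∞]
q=1: [7, -1, -18, -10]
q=2: [7, -2, -19, -4]
q=3: [7, -2, -20, 2]
q=4: [7, 4, -20, 8]
Optimal cycle mean attained by: cycle 3->3, total 6, length 1.
Answer: λ = 6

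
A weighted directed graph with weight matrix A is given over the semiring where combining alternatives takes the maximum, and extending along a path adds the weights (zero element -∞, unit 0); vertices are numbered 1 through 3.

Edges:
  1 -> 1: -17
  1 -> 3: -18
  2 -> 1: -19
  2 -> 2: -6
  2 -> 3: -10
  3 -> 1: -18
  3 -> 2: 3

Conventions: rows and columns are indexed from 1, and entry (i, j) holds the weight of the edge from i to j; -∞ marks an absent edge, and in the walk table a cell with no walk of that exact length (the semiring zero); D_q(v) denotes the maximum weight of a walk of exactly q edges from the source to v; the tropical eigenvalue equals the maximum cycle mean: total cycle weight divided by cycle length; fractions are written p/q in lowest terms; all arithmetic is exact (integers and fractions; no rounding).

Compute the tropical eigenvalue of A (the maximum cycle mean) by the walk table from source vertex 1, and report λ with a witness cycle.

q=0: [0, -∞, -∞]
q=1: [-17, -∞, -18]
q=2: [-34, -15, -35]
q=3: [-34, -21, -25]
Optimal cycle mean attained by: cycle 2->3->2, total (-10) + 3, length 2.
Answer: λ = -7/2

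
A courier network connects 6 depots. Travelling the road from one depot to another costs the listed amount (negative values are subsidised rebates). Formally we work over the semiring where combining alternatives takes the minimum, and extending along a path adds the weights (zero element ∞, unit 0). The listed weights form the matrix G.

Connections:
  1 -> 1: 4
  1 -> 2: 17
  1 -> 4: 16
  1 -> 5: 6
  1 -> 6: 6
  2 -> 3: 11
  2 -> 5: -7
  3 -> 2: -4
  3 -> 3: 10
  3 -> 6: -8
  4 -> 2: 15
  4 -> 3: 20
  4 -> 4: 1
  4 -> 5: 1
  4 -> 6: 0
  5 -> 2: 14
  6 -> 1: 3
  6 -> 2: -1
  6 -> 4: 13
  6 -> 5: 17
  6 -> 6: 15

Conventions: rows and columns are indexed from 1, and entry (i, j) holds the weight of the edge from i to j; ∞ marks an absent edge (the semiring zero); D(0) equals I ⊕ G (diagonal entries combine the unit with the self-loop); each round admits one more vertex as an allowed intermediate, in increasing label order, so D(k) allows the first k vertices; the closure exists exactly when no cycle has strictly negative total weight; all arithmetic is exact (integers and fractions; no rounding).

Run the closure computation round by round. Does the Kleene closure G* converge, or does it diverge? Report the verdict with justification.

D(0):
  [0, 17, ∞, 16, 6, 6]
  [∞, 0, 11, ∞, -7, ∞]
  [∞, -4, 0, ∞, ∞, -8]
  [∞, 15, 20, 0, 1, 0]
  [∞, 14, ∞, ∞, 0, ∞]
  [3, -1, ∞, 13, 17, 0]
D(1):
  [0, 17, ∞, 16, 6, 6]
  [∞, 0, 11, ∞, -7, ∞]
  [∞, -4, 0, ∞, ∞, -8]
  [∞, 15, 20, 0, 1, 0]
  [∞, 14, ∞, ∞, 0, ∞]
  [3, -1, ∞, 13, 9, 0]
D(2):
  [0, 17, 28, 16, 6, 6]
  [∞, 0, 11, ∞, -7, ∞]
  [∞, -4, 0, ∞, -11, -8]
  [∞, 15, 20, 0, 1, 0]
  [∞, 14, 25, ∞, 0, ∞]
  [3, -1, 10, 13, -8, 0]
D(3):
  [0, 17, 28, 16, 6, 6]
  [∞, 0, 11, ∞, -7, 3]
  [∞, -4, 0, ∞, -11, -8]
  [∞, 15, 20, 0, 1, 0]
  [∞, 14, 25, ∞, 0, 17]
  [3, -1, 10, 13, -8, 0]
D(4):
  [0, 17, 28, 16, 6, 6]
  [∞, 0, 11, ∞, -7, 3]
  [∞, -4, 0, ∞, -11, -8]
  [∞, 15, 20, 0, 1, 0]
  [∞, 14, 25, ∞, 0, 17]
  [3, -1, 10, 13, -8, 0]
D(5):
  [0, 17, 28, 16, 6, 6]
  [∞, 0, 11, ∞, -7, 3]
  [∞, -4, 0, ∞, -11, -8]
  [∞, 15, 20, 0, 1, 0]
  [∞, 14, 25, ∞, 0, 17]
  [3, -1, 10, 13, -8, 0]
D(6):
  [0, 5, 16, 16, -2, 6]
  [6, 0, 11, 16, -7, 3]
  [-5, -9, 0, 5, -16, -8]
  [3, -1, 10, 0, -8, 0]
  [20, 14, 25, 30, 0, 17]
  [3, -1, 10, 13, -8, 0]
Key observation: every diagonal entry stays at the unit through all rounds, so no improving cycle exists.
Answer: CONVERGES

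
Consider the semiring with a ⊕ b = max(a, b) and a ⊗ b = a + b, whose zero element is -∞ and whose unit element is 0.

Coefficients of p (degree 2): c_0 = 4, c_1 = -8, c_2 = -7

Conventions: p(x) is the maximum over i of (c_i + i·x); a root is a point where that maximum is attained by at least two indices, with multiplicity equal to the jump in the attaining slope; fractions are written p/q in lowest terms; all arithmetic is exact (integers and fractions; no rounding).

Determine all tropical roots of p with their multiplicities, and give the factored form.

hull edge (i=0, c=4) to (i=2, c=-7): slope -11/2, span 2
Factored form: p(x) = -7 ⊗ (x ⊕ 11/2) ⊗ (x ⊕ 11/2)
Answer: roots = 11/2 (mult 2)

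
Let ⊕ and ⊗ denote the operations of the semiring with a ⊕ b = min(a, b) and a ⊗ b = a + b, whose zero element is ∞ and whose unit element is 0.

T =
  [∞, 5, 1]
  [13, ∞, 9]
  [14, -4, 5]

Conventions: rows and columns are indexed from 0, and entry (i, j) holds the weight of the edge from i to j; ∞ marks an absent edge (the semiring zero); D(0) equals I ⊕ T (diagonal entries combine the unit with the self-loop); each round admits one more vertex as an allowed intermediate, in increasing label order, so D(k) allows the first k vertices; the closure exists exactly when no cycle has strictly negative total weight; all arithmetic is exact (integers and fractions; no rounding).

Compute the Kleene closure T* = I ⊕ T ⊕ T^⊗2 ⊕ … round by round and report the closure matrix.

D(0):
  [0, 5, 1]
  [13, 0, 9]
  [14, -4, 0]
D(1):
  [0, 5, 1]
  [13, 0, 9]
  [14, -4, 0]
D(2):
  [0, 5, 1]
  [13, 0, 9]
  [9, -4, 0]
D(3):
  [0, -3, 1]
  [13, 0, 9]
  [9, -4, 0]
Answer: T* = [[0, -3, 1], [13, 0, 9], [9, -4, 0]]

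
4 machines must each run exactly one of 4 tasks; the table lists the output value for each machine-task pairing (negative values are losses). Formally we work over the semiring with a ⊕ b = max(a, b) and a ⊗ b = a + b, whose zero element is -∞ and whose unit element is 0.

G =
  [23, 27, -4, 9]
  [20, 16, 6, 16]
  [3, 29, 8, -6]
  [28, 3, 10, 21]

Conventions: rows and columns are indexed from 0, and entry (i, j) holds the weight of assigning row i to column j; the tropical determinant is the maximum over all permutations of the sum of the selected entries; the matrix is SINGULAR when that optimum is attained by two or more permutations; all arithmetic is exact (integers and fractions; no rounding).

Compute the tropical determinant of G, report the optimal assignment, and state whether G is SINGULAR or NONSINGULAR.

σ = (0, 1, 2, 3): 23 + 16 + 8 + 21 = 68
σ = (0, 1, 3, 2): 23 + 16 + (-6) + 10 = 43
σ = (0, 2, 1, 3): 23 + 6 + 29 + 21 = 79
σ = (0, 2, 3, 1): 23 + 6 + (-6) + 3 = 26
σ = (0, 3, 1, 2): 23 + 16 + 29 + 10 = 78
σ = (0, 3, 2, 1): 23 + 16 + 8 + 3 = 50
σ = (1, 0, 2, 3): 27 + 20 + 8 + 21 = 76
σ = (1, 0, 3, 2): 27 + 20 + (-6) + 10 = 51
σ = (1, 2, 0, 3): 27 + 6 + 3 + 21 = 57
σ = (1, 2, 3, 0): 27 + 6 + (-6) + 28 = 55
σ = (1, 3, 0, 2): 27 + 16 + 3 + 10 = 56
σ = (1, 3, 2, 0): 27 + 16 + 8 + 28 = 79
σ = (2, 0, 1, 3): (-4) + 20 + 29 + 21 = 66
σ = (2, 0, 3, 1): (-4) + 20 + (-6) + 3 = 13
σ = (2, 1, 0, 3): (-4) + 16 + 3 + 21 = 36
σ = (2, 1, 3, 0): (-4) + 16 + (-6) + 28 = 34
σ = (2, 3, 0, 1): (-4) + 16 + 3 + 3 = 18
σ = (2, 3, 1, 0): (-4) + 16 + 29 + 28 = 69
σ = (3, 0, 1, 2): 9 + 20 + 29 + 10 = 68
σ = (3, 0, 2, 1): 9 + 20 + 8 + 3 = 40
σ = (3, 1, 0, 2): 9 + 16 + 3 + 10 = 38
σ = (3, 1, 2, 0): 9 + 16 + 8 + 28 = 61
σ = (3, 2, 0, 1): 9 + 6 + 3 + 3 = 21
σ = (3, 2, 1, 0): 9 + 6 + 29 + 28 = 72
Optimal value attained by: σ = (0, 2, 1, 3).
Answer: det⊕(G) = 79; verdict: SINGULAR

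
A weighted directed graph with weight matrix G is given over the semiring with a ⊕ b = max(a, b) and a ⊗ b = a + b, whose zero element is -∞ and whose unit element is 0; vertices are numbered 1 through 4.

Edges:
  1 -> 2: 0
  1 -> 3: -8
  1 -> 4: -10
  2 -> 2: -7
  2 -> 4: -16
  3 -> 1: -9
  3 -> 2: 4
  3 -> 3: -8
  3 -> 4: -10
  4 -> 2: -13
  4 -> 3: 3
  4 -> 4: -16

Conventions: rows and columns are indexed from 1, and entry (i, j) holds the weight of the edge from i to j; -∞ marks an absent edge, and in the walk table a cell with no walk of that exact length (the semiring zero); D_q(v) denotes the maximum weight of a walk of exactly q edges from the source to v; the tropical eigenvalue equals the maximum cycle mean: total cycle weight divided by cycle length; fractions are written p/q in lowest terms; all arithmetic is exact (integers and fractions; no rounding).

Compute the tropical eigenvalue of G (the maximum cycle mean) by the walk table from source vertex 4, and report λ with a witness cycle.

q=0: [-∞, -∞, -∞, 0]
q=1: [-∞, -13, 3, -16]
q=2: [-6, 7, -5, -7]
q=3: [-14, 0, -4, -9]
q=4: [-13, 0, -6, -14]
Optimal cycle mean attained by: cycle 2->4->3->2, total (-16) + 3 + 4, length 3.
Answer: λ = -3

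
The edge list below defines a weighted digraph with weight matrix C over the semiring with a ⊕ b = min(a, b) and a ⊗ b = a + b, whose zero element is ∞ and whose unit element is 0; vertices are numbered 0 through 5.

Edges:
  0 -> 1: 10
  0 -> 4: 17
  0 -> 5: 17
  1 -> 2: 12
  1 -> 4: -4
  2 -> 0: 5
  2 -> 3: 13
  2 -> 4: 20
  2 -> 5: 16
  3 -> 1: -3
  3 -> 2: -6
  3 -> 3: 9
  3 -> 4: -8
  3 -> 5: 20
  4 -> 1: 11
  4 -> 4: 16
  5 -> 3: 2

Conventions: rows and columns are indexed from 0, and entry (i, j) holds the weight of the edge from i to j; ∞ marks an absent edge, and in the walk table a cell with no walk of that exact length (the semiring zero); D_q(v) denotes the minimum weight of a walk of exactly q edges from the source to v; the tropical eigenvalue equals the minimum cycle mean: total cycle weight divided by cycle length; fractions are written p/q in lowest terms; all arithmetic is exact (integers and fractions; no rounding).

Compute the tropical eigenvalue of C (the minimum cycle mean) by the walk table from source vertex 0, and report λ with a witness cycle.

q=0: [0, ∞, ∞, ∞, ∞, ∞]
q=1: [∞, 10, ∞, ∞, 17, 17]
q=2: [∞, 28, 22, 19, 6, ∞]
q=3: [27, 16, 13, 28, 11, 38]
q=4: [18, 22, 22, 26, 12, 29]
q=5: [27, 23, 20, 31, 18, 35]
q=6: [25, 28, 25, 33, 19, 36]
Optimal cycle mean attained by: cycle 1->4->1, total (-4) + 11, length 2.
Answer: λ = 7/2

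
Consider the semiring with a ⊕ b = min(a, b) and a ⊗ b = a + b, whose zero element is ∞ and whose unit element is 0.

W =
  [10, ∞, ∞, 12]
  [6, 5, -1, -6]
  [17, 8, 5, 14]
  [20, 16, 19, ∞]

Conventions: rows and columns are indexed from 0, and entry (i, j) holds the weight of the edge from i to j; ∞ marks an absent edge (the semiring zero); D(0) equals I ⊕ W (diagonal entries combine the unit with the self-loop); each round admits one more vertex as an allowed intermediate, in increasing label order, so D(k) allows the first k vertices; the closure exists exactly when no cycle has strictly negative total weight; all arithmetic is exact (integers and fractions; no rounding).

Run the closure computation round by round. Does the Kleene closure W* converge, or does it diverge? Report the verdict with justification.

D(0):
  [0, ∞, ∞, 12]
  [6, 0, -1, -6]
  [17, 8, 0, 14]
  [20, 16, 19, 0]
D(1):
  [0, ∞, ∞, 12]
  [6, 0, -1, -6]
  [17, 8, 0, 14]
  [20, 16, 19, 0]
D(2):
  [0, ∞, ∞, 12]
  [6, 0, -1, -6]
  [14, 8, 0, 2]
  [20, 16, 15, 0]
D(3):
  [0, ∞, ∞, 12]
  [6, 0, -1, -6]
  [14, 8, 0, 2]
  [20, 16, 15, 0]
D(4):
  [0, 28, 27, 12]
  [6, 0, -1, -6]
  [14, 8, 0, 2]
  [20, 16, 15, 0]
Key observation: every diagonal entry stays at the unit through all rounds, so no improving cycle exists.
Answer: CONVERGES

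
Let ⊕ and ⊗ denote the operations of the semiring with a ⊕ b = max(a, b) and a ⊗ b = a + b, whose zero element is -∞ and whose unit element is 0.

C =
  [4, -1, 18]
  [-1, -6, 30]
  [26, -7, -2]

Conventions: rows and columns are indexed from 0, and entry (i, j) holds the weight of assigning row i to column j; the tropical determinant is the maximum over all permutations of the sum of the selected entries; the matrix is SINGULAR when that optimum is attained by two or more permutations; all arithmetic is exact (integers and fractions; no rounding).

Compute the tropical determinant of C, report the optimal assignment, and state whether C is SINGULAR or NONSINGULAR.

σ = (0, 1, 2): 4 + (-6) + (-2) = -4
σ = (0, 2, 1): 4 + 30 + (-7) = 27
σ = (1, 0, 2): (-1) + (-1) + (-2) = -4
σ = (1, 2, 0): (-1) + 30 + 26 = 55
σ = (2, 0, 1): 18 + (-1) + (-7) = 10
σ = (2, 1, 0): 18 + (-6) + 26 = 38
Optimal value attained by: σ = (1, 2, 0).
Answer: det⊕(C) = 55; verdict: NONSINGULAR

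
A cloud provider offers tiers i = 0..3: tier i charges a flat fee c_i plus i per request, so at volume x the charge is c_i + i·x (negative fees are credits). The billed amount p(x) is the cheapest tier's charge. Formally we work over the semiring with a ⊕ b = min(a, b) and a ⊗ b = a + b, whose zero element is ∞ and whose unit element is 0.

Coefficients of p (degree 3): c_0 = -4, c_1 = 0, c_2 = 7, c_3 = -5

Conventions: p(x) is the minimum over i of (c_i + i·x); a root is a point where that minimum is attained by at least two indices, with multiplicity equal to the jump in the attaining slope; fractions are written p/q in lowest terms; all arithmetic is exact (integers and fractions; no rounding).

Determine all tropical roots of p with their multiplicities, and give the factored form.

hull edge (i=0, c=-4) to (i=3, c=-5): slope -1/3, span 3
Factored form: p(x) = -5 ⊗ (x ⊕ 1/3) ⊗ (x ⊕ 1/3) ⊗ (x ⊕ 1/3)
Answer: roots = 1/3 (mult 3)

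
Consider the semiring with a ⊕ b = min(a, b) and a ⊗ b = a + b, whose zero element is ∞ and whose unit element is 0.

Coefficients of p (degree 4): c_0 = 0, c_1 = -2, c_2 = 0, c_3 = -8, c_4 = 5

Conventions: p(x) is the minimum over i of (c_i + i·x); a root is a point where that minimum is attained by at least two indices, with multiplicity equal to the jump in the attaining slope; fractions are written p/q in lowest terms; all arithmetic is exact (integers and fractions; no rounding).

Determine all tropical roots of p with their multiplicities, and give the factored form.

hull edge (i=0, c=0) to (i=3, c=-8): slope -8/3, span 3
hull edge (i=3, c=-8) to (i=4, c=5): slope 13, span 1
Factored form: p(x) = 5 ⊗ (x ⊕ (-13)) ⊗ (x ⊕ 8/3) ⊗ (x ⊕ 8/3) ⊗ (x ⊕ 8/3)
Answer: roots = -13 (mult 1), 8/3 (mult 3)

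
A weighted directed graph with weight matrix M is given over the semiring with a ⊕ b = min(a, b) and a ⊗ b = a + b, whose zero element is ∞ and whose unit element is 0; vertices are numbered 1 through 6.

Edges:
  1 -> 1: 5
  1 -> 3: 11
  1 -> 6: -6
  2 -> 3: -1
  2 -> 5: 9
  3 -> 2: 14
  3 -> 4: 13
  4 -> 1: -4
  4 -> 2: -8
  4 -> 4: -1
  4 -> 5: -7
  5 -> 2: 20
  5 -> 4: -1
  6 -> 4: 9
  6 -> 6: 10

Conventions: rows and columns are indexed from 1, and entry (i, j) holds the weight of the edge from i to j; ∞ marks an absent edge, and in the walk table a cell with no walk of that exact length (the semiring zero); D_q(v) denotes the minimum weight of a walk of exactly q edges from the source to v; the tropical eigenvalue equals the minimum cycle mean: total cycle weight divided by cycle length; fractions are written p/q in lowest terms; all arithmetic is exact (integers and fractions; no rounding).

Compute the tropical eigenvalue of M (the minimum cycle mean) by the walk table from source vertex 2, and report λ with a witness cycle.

q=0: [∞, 0, ∞, ∞, ∞, ∞]
q=1: [∞, ∞, -1, ∞, 9, ∞]
q=2: [∞, 13, ∞, 8, ∞, ∞]
q=3: [4, 0, 12, 7, 1, ∞]
q=4: [3, -1, -1, 0, 0, -2]
q=5: [-4, -8, -2, -1, -7, -3]
q=6: [-5, -9, -9, -8, -8, -10]
Optimal cycle mean attained by: cycle 4->5->4, total (-7) + (-1), length 2.
Answer: λ = -4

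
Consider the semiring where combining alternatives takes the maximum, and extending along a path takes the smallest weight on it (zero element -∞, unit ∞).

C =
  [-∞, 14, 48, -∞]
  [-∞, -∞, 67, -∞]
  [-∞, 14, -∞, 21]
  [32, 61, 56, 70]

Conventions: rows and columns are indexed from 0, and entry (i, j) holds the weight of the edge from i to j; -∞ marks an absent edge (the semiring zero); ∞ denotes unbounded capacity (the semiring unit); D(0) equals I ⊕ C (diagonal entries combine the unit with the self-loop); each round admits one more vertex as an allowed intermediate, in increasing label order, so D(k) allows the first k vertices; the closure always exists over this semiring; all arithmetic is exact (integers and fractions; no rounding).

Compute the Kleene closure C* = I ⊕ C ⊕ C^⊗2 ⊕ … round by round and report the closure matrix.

D(0):
  [∞, 14, 48, -∞]
  [-∞, ∞, 67, -∞]
  [-∞, 14, ∞, 21]
  [32, 61, 56, ∞]
D(1):
  [∞, 14, 48, -∞]
  [-∞, ∞, 67, -∞]
  [-∞, 14, ∞, 21]
  [32, 61, 56, ∞]
D(2):
  [∞, 14, 48, -∞]
  [-∞, ∞, 67, -∞]
  [-∞, 14, ∞, 21]
  [32, 61, 61, ∞]
D(3):
  [∞, 14, 48, 21]
  [-∞, ∞, 67, 21]
  [-∞, 14, ∞, 21]
  [32, 61, 61, ∞]
D(4):
  [∞, 21, 48, 21]
  [21, ∞, 67, 21]
  [21, 21, ∞, 21]
  [32, 61, 61, ∞]
Answer: C* = [[∞, 21, 48, 21], [21, ∞, 67, 21], [21, 21, ∞, 21], [32, 61, 61, ∞]]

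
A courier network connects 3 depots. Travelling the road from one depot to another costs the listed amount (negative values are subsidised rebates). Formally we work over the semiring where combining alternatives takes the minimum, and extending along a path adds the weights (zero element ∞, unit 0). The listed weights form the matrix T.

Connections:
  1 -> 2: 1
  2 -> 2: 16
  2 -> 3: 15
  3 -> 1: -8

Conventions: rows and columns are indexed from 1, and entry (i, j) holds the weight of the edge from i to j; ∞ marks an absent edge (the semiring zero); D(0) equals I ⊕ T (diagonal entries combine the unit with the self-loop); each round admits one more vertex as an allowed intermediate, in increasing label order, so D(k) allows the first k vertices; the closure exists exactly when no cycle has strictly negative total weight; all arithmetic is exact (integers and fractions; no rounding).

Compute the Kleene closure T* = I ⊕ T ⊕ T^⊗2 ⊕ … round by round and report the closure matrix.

D(0):
  [0, 1, ∞]
  [∞, 0, 15]
  [-8, ∞, 0]
D(1):
  [0, 1, ∞]
  [∞, 0, 15]
  [-8, -7, 0]
D(2):
  [0, 1, 16]
  [∞, 0, 15]
  [-8, -7, 0]
D(3):
  [0, 1, 16]
  [7, 0, 15]
  [-8, -7, 0]
Answer: T* = [[0, 1, 16], [7, 0, 15], [-8, -7, 0]]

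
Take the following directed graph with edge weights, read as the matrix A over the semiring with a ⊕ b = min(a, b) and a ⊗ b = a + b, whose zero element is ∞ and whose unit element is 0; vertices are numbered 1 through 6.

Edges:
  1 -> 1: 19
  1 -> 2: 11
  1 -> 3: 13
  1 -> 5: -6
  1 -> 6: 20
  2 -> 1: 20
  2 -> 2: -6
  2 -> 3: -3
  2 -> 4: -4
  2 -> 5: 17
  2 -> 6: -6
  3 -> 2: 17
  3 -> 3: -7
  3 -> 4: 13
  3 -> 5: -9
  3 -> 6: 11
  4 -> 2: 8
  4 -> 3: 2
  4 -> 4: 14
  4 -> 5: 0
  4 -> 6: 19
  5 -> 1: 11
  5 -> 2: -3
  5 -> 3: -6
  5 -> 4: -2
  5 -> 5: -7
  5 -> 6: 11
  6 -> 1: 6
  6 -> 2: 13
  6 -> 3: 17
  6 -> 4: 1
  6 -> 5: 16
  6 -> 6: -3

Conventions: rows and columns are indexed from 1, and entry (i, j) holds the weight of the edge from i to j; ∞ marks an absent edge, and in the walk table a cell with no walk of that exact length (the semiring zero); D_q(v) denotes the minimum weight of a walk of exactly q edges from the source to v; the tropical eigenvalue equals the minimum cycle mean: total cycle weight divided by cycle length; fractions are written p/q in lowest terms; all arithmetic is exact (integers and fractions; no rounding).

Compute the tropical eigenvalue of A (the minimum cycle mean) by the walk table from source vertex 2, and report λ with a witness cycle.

q=0: [∞, 0, ∞, ∞, ∞, ∞]
q=1: [20, -6, -3, -4, 17, -6]
q=2: [0, -12, -10, -10, -12, -12]
q=3: [-6, -18, -18, -16, -19, -18]
q=4: [-12, -24, -25, -22, -27, -24]
q=5: [-18, -30, -33, -29, -34, -30]
q=6: [-24, -37, -40, -36, -42, -36]
Optimal cycle mean attained by: cycle 3->5->3, total (-9) + (-6), length 2.
Answer: λ = -15/2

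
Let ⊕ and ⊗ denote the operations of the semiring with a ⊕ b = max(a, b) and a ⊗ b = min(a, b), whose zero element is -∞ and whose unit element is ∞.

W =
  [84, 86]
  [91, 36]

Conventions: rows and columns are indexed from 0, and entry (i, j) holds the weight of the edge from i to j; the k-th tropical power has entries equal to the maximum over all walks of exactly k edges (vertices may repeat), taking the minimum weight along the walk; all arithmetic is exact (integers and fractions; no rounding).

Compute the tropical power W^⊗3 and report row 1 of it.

W^⊗2:
  [86, 84]
  [84, 86]
W^⊗3:
  [84, 86]
  [86, 84]
Answer: row 1 of W^⊗3 = [86, 84]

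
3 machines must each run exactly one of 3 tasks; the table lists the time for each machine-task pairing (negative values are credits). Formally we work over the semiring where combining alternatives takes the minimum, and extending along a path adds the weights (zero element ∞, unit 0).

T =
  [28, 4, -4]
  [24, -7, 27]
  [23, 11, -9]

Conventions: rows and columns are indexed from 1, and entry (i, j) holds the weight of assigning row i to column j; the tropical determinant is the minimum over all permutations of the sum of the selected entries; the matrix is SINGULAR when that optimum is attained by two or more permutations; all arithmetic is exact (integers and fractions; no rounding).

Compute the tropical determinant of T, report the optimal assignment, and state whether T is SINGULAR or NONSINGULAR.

σ = (1, 2, 3): 28 + (-7) + (-9) = 12
σ = (1, 3, 2): 28 + 27 + 11 = 66
σ = (2, 1, 3): 4 + 24 + (-9) = 19
σ = (2, 3, 1): 4 + 27 + 23 = 54
σ = (3, 1, 2): (-4) + 24 + 11 = 31
σ = (3, 2, 1): (-4) + (-7) + 23 = 12
Optimal value attained by: σ = (1, 2, 3).
Answer: det⊕(T) = 12; verdict: SINGULAR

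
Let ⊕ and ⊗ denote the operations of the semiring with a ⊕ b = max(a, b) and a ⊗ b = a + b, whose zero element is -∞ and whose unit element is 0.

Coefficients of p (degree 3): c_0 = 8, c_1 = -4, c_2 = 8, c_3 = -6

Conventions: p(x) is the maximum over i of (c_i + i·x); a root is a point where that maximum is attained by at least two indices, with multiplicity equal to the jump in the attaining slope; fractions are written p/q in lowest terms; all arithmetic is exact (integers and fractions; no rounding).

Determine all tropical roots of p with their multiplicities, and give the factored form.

hull edge (i=0, c=8) to (i=2, c=8): slope 0, span 2
hull edge (i=2, c=8) to (i=3, c=-6): slope -14, span 1
Factored form: p(x) = -6 ⊗ (x ⊕ 0) ⊗ (x ⊕ 0) ⊗ (x ⊕ 14)
Answer: roots = 0 (mult 2), 14 (mult 1)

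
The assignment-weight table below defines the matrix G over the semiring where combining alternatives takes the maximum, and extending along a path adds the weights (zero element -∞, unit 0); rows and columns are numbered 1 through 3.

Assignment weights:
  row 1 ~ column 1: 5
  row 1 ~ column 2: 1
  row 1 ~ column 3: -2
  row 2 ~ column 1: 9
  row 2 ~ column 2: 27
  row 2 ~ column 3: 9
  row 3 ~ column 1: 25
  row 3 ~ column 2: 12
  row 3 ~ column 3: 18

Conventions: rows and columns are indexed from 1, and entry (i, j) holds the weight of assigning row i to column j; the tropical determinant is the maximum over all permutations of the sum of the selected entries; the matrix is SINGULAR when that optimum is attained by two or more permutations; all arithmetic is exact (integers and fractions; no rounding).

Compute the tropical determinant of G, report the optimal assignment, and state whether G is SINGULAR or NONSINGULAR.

σ = (1, 2, 3): 5 + 27 + 18 = 50
σ = (1, 3, 2): 5 + 9 + 12 = 26
σ = (2, 1, 3): 1 + 9 + 18 = 28
σ = (2, 3, 1): 1 + 9 + 25 = 35
σ = (3, 1, 2): (-2) + 9 + 12 = 19
σ = (3, 2, 1): (-2) + 27 + 25 = 50
Optimal value attained by: σ = (1, 2, 3).
Answer: det⊕(G) = 50; verdict: SINGULAR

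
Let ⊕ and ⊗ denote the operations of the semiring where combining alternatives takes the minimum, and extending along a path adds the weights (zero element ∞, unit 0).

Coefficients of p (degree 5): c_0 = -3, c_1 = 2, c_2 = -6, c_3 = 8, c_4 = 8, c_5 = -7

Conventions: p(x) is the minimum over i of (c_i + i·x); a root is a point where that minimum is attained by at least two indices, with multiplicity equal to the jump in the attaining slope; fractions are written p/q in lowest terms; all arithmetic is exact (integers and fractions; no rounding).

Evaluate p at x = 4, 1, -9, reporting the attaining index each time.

p(4) = min(-3+0·4=-3, 2+1·4=6, -6+2·4=2, 8+3·4=20, 8+4·4=24, -7+5·4=13) = -3 (attained by i=0)
p(1) = min(-3+0·1=-3, 2+1·1=3, -6+2·1=-4, 8+3·1=11, 8+4·1=12, -7+5·1=-2) = -4 (attained by i=2)
p(-9) = min(-3+0·(-9)=-3, 2+1·(-9)=-7, -6+2·(-9)=-24, 8+3·(-9)=-19, 8+4·(-9)=-28, -7+5·(-9)=-52) = -52 (attained by i=5)
Answer: p(4) = -3; p(1) = -4; p(-9) = -52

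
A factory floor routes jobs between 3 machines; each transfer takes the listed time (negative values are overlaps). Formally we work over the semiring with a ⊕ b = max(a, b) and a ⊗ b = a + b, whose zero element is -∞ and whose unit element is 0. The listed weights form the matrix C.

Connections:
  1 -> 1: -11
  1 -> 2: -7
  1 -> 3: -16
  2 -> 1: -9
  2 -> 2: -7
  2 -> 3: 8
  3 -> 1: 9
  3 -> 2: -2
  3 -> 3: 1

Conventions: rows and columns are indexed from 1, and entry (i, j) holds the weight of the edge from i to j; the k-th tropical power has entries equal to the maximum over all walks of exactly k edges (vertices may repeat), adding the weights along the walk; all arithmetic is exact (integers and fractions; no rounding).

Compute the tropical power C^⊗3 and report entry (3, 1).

C^⊗2:
  [-7, -14, 1]
  [17, 6, 9]
  [10, 2, 6]
C^⊗3:
  [10, -1, 2]
  [18, 10, 14]
  [15, 4, 10]
Key observation: the optimum is the walk 3->2->3->1, with weight (-2) + 8 + 9 = 15.
Optimal value attained by: walk 3->2->3->1.
Answer: (C^⊗3)[3][1] = 15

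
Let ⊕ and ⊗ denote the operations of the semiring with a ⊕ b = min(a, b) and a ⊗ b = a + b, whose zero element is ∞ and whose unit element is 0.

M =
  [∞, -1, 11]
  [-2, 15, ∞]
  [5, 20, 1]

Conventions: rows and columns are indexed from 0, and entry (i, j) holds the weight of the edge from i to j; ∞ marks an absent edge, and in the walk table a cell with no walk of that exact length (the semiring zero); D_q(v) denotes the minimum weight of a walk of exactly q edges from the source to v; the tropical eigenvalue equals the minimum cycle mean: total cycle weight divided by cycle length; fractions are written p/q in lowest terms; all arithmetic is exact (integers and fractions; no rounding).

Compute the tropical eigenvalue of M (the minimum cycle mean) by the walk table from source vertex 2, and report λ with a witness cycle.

q=0: [∞, ∞, 0]
q=1: [5, 20, 1]
q=2: [6, 4, 2]
q=3: [2, 5, 3]
Optimal cycle mean attained by: cycle 0->1->0, total (-1) + (-2), length 2.
Answer: λ = -3/2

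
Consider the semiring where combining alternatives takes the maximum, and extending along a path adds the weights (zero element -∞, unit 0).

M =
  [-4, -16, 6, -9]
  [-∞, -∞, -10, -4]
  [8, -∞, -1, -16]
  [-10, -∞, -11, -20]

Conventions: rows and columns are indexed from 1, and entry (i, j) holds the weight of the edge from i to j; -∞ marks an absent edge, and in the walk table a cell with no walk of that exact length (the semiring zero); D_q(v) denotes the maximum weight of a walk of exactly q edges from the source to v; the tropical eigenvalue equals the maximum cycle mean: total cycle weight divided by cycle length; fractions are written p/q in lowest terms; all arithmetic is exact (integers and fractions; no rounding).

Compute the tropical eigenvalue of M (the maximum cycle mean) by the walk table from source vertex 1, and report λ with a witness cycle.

q=0: [0, -∞, -∞, -∞]
q=1: [-4, -16, 6, -9]
q=2: [14, -20, 5, -10]
q=3: [13, -2, 20, 5]
q=4: [28, -3, 19, 4]
Optimal cycle mean attained by: cycle 1->3->1, total 6 + 8, length 2.
Answer: λ = 7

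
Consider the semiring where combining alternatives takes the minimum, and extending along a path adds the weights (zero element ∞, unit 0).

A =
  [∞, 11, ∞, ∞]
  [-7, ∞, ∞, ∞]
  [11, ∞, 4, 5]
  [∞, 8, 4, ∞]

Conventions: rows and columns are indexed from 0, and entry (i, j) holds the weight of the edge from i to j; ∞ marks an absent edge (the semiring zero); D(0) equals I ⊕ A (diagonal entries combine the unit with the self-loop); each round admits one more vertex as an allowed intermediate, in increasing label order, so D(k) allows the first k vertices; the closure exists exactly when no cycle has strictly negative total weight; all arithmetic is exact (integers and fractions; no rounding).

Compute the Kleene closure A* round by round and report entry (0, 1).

D(0):
  [0, 11, ∞, ∞]
  [-7, 0, ∞, ∞]
  [11, ∞, 0, 5]
  [∞, 8, 4, 0]
D(1):
  [0, 11, ∞, ∞]
  [-7, 0, ∞, ∞]
  [11, 22, 0, 5]
  [∞, 8, 4, 0]
D(2):
  [0, 11, ∞, ∞]
  [-7, 0, ∞, ∞]
  [11, 22, 0, 5]
  [1, 8, 4, 0]
D(3):
  [0, 11, ∞, ∞]
  [-7, 0, ∞, ∞]
  [11, 22, 0, 5]
  [1, 8, 4, 0]
D(4):
  [0, 11, ∞, ∞]
  [-7, 0, ∞, ∞]
  [6, 13, 0, 5]
  [1, 8, 4, 0]
Answer: A*[0][1] = 11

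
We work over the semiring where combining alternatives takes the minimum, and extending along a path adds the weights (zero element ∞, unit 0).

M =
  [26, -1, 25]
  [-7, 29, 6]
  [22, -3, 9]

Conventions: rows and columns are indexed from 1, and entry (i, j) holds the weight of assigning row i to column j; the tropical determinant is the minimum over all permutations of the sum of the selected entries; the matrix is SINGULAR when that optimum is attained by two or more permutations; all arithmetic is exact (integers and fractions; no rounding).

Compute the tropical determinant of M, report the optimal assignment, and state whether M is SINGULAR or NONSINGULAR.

σ = (1, 2, 3): 26 + 29 + 9 = 64
σ = (1, 3, 2): 26 + 6 + (-3) = 29
σ = (2, 1, 3): (-1) + (-7) + 9 = 1
σ = (2, 3, 1): (-1) + 6 + 22 = 27
σ = (3, 1, 2): 25 + (-7) + (-3) = 15
σ = (3, 2, 1): 25 + 29 + 22 = 76
Optimal value attained by: σ = (2, 1, 3).
Answer: det⊕(M) = 1; verdict: NONSINGULAR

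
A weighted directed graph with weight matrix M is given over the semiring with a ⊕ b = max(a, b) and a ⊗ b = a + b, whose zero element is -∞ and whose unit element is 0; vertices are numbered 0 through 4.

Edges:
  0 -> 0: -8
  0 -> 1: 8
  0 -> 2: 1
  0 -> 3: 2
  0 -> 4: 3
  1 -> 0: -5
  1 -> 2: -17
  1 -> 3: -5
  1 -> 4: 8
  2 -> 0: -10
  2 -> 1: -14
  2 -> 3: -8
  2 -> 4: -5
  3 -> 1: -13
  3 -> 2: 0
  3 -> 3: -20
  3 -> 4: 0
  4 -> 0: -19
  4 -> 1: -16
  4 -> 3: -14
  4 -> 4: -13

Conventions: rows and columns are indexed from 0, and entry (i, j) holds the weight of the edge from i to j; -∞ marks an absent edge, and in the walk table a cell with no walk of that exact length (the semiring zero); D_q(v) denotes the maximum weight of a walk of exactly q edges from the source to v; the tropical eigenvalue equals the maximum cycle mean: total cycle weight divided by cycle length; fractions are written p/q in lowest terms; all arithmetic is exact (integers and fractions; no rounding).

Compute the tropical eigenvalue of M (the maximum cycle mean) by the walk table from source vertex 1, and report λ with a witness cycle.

q=0: [-∞, 0, -∞, -∞, -∞]
q=1: [-5, -∞, -17, -5, 8]
q=2: [-11, 3, -4, -3, -2]
q=3: [-2, -3, -3, -2, 11]
q=4: [-8, 6, -1, 0, 5]
q=5: [1, 0, 0, 1, 14]
Optimal cycle mean attained by: cycle 0->1->0, total 8 + (-5), length 2.
Answer: λ = 3/2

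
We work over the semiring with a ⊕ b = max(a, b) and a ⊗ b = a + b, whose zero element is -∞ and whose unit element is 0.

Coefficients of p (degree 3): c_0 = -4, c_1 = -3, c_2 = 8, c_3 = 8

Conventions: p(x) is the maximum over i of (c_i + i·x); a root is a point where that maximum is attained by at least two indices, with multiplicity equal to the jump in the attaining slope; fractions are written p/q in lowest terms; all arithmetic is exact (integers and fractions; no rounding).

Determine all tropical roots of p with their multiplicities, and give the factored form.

hull edge (i=0, c=-4) to (i=2, c=8): slope 6, span 2
hull edge (i=2, c=8) to (i=3, c=8): slope 0, span 1
Factored form: p(x) = 8 ⊗ (x ⊕ (-6)) ⊗ (x ⊕ (-6)) ⊗ (x ⊕ 0)
Answer: roots = -6 (mult 2), 0 (mult 1)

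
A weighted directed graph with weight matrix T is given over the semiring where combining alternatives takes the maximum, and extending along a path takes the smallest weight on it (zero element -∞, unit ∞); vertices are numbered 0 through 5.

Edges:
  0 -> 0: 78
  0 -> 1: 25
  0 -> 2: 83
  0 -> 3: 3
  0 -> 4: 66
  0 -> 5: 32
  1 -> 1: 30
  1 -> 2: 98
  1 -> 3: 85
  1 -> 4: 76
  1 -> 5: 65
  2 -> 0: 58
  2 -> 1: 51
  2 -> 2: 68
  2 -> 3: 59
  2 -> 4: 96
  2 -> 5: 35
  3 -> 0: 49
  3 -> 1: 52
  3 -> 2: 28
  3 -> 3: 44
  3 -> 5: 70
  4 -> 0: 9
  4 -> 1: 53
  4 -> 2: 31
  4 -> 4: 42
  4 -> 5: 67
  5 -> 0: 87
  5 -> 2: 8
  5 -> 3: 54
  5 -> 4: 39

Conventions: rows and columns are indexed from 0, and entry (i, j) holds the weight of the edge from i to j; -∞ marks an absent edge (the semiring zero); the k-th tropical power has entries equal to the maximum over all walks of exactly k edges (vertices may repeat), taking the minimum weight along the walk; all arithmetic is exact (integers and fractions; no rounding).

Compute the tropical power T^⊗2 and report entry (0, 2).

T^⊗2:
  [78, 53, 78, 59, 83, 66]
  [65, 53, 68, 59, 96, 70]
  [58, 53, 68, 59, 68, 67]
  [70, 44, 52, 54, 52, 52]
  [67, 42, 53, 54, 53, 53]
  [78, 52, 83, 44, 66, 54]
Key observation: the optimum is the walk 0->0->2, with weight 78 min 83 = 78.
Optimal value attained by: walk 0->0->2.
Answer: (T^⊗2)[0][2] = 78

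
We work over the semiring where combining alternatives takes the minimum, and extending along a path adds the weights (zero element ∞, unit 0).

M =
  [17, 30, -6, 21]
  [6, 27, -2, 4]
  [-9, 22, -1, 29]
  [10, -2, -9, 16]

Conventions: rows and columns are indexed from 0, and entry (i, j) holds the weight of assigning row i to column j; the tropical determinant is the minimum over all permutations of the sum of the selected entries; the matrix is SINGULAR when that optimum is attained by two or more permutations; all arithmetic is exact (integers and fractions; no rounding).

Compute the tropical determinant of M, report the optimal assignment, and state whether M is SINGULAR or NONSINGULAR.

σ = (0, 1, 2, 3): 17 + 27 + (-1) + 16 = 59
σ = (0, 1, 3, 2): 17 + 27 + 29 + (-9) = 64
σ = (0, 2, 1, 3): 17 + (-2) + 22 + 16 = 53
σ = (0, 2, 3, 1): 17 + (-2) + 29 + (-2) = 42
σ = (0, 3, 1, 2): 17 + 4 + 22 + (-9) = 34
σ = (0, 3, 2, 1): 17 + 4 + (-1) + (-2) = 18
σ = (1, 0, 2, 3): 30 + 6 + (-1) + 16 = 51
σ = (1, 0, 3, 2): 30 + 6 + 29 + (-9) = 56
σ = (1, 2, 0, 3): 30 + (-2) + (-9) + 16 = 35
σ = (1, 2, 3, 0): 30 + (-2) + 29 + 10 = 67
σ = (1, 3, 0, 2): 30 + 4 + (-9) + (-9) = 16
σ = (1, 3, 2, 0): 30 + 4 + (-1) + 10 = 43
σ = (2, 0, 1, 3): (-6) + 6 + 22 + 16 = 38
σ = (2, 0, 3, 1): (-6) + 6 + 29 + (-2) = 27
σ = (2, 1, 0, 3): (-6) + 27 + (-9) + 16 = 28
σ = (2, 1, 3, 0): (-6) + 27 + 29 + 10 = 60
σ = (2, 3, 0, 1): (-6) + 4 + (-9) + (-2) = -13
σ = (2, 3, 1, 0): (-6) + 4 + 22 + 10 = 30
σ = (3, 0, 1, 2): 21 + 6 + 22 + (-9) = 40
σ = (3, 0, 2, 1): 21 + 6 + (-1) + (-2) = 24
σ = (3, 1, 0, 2): 21 + 27 + (-9) + (-9) = 30
σ = (3, 1, 2, 0): 21 + 27 + (-1) + 10 = 57
σ = (3, 2, 0, 1): 21 + (-2) + (-9) + (-2) = 8
σ = (3, 2, 1, 0): 21 + (-2) + 22 + 10 = 51
Optimal value attained by: σ = (2, 3, 0, 1).
Answer: det⊕(M) = -13; verdict: NONSINGULAR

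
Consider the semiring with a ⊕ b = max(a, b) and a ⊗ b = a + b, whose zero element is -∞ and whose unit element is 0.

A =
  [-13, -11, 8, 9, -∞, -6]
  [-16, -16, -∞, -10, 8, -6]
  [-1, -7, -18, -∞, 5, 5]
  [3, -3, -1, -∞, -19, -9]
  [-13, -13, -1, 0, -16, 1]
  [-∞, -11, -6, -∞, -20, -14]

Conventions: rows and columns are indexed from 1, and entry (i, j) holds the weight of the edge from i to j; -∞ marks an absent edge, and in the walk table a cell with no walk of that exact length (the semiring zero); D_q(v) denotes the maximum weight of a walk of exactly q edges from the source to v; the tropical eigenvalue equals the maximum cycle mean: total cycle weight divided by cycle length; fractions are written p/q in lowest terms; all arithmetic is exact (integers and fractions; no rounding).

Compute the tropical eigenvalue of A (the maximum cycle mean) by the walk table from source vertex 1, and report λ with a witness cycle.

q=0: [0, -∞, -∞, -∞, -∞, -∞]
q=1: [-13, -11, 8, 9, -∞, -6]
q=2: [12, 6, 8, -4, 13, 13]
q=3: [7, 2, 20, 21, 14, 14]
q=4: [24, 18, 20, 16, 25, 25]
q=5: [19, 14, 32, 33, 26, 26]
q=6: [36, 30, 32, 28, 37, 37]
Optimal cycle mean attained by: cycle 1->4->1, total 9 + 3, length 2.
Answer: λ = 6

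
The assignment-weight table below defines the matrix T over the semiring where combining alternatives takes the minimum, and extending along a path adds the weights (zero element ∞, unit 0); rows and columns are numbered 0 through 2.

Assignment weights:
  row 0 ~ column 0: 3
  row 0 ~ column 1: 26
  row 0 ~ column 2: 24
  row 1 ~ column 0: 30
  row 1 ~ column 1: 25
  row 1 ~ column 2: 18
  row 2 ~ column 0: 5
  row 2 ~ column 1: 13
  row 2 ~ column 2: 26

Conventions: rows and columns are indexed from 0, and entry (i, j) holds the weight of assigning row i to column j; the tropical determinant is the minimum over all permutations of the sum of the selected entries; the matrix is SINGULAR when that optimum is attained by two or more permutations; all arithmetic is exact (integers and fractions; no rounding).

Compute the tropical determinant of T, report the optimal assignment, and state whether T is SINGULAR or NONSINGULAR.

σ = (0, 1, 2): 3 + 25 + 26 = 54
σ = (0, 2, 1): 3 + 18 + 13 = 34
σ = (1, 0, 2): 26 + 30 + 26 = 82
σ = (1, 2, 0): 26 + 18 + 5 = 49
σ = (2, 0, 1): 24 + 30 + 13 = 67
σ = (2, 1, 0): 24 + 25 + 5 = 54
Optimal value attained by: σ = (0, 2, 1).
Answer: det⊕(T) = 34; verdict: NONSINGULAR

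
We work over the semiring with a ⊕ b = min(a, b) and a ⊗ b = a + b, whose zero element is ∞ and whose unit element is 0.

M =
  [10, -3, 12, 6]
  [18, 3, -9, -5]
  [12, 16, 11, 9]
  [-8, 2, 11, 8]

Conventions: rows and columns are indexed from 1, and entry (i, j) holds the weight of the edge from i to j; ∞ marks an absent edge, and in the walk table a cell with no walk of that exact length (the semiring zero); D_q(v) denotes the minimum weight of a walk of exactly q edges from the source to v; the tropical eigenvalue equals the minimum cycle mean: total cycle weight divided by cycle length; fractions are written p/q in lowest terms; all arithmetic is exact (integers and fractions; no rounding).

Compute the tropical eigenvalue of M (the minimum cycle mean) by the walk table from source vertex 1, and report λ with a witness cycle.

q=0: [0, ∞, ∞, ∞]
q=1: [10, -3, 12, 6]
q=2: [-2, 0, -12, -8]
q=3: [-16, -6, -9, -5]
q=4: [-13, -19, -15, -11]
Optimal cycle mean attained by: cycle 1->2->4->1, total (-3) + (-5) + (-8), length 3.
Answer: λ = -16/3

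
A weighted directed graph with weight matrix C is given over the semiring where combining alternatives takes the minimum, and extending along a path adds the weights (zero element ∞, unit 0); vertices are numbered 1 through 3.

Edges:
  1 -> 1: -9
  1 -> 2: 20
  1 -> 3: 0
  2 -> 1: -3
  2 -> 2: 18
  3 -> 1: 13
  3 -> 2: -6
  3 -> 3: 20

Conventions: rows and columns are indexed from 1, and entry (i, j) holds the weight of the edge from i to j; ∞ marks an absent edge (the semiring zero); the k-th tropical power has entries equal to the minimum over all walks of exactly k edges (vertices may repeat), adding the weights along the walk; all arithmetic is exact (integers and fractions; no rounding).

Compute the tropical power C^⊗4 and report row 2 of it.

C^⊗2:
  [-18, -6, -9]
  [-12, 17, -3]
  [-9, 12, 13]
C^⊗3:
  [-27, -15, -18]
  [-21, -9, -12]
  [-18, 7, -9]
C^⊗4:
  [-36, -24, -27]
  [-30, -18, -21]
  [-27, -15, -18]
Answer: row 2 of C^⊗4 = [-30, -18, -21]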